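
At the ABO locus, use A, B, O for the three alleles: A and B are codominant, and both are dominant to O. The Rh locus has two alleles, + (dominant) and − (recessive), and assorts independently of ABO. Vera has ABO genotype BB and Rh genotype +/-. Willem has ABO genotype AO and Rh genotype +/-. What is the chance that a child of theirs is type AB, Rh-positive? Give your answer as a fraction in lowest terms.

ABO cross BB × AO → offspring phenotypes: 1/2 B, 1/2 AB.
Rh cross +/- × +/- → 3/4 Rh+, 1/4 Rh-.
Independent loci: P(type AB, Rh-positive) = 1/2 × 3/4 = 3/8.

3/8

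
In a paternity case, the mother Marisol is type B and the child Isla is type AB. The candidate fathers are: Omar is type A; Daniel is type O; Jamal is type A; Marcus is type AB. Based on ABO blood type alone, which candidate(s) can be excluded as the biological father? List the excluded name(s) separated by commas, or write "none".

A candidate is excluded only if no genotype consistent with his phenotype could produce a type AB child with a type B mother.
Daniel (type O): no genotype consistent with that phenotype can produce a type-AB child with a type-B mother.

Daniel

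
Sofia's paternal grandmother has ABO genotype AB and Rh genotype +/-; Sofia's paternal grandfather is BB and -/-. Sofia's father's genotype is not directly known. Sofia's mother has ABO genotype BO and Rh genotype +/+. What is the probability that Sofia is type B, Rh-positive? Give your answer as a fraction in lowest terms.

Sofia's father's ABO genotype from AB × BB: 1/2 AB, 1/2 BB.
Crossing each possibility with the mother BO and summing P(type B): 1/2·1/2 + 1/2·1 = 3/4.
Similarly for Rh via the father's Rh distribution: P(Rh+) = 1.
Independent loci: 3/4 × 1 = 3/4.

3/4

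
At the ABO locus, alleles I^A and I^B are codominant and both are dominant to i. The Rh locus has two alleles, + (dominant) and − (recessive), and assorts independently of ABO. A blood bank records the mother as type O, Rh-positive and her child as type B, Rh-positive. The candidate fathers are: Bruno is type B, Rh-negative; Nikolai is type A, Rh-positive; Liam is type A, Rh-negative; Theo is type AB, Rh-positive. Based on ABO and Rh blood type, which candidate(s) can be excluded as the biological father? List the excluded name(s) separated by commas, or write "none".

Nikolai, Liam

A candidate is excluded only if no genotype consistent with his phenotype could produce a type B, Rh-positive child with a type O, Rh-positive mother.
Nikolai (type A, Rh+): no genotype consistent with that phenotype can produce a type-B Rh+ child with a type-O mother.
Liam (type A, Rh-): no genotype consistent with that phenotype can produce a type-B Rh+ child with a type-O mother.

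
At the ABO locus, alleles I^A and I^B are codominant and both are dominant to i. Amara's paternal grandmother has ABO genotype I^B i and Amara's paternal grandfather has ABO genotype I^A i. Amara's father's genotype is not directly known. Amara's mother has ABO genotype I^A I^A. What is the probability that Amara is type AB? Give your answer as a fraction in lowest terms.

1/4

Amara's father's ABO genotype from I^B i × I^A i: 1/4 I^A I^B, 1/4 I^A i, 1/4 I^B i, 1/4 i i.
Crossing each possibility with the mother I^A I^A and summing P(type AB): 1/4·1/2 + 1/4·0 + 1/4·1/2 + 1/4·0 = 1/4.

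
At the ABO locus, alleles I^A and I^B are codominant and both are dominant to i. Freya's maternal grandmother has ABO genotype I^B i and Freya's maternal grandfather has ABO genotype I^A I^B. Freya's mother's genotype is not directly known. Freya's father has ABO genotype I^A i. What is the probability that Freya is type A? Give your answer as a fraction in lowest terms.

Freya's mother's ABO genotype from I^B i × I^A I^B: 1/4 I^A I^B, 1/4 I^A i, 1/4 I^B I^B, 1/4 I^B i.
Crossing each possibility with the father I^A i and summing P(type A): 1/4·1/2 + 1/4·3/4 + 1/4·0 + 1/4·1/4 = 3/8.

3/8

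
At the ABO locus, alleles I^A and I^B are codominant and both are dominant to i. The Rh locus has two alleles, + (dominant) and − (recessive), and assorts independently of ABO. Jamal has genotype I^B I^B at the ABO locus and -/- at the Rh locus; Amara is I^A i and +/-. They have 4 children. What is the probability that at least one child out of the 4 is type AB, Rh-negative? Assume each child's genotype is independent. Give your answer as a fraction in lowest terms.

ABO cross I^B I^B × I^A i → 1/2 B, 1/2 AB.
Rh cross -/- × +/- → 1/2 Rh+, 1/2 Rh-; so P(type AB, Rh-negative) = 1/2 × 1/2 = 1/4 per child.
P(none) = (3/4)^4 = 81/256; P(at least one) = 1 − 81/256 = 175/256.

175/256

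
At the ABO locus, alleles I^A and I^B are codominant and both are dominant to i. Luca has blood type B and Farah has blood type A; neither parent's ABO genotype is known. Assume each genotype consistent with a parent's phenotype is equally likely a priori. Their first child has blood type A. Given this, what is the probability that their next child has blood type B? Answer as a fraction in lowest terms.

1/12

Possible genotypes: Luca ∈ {I^B I^B, I^B i}; Farah ∈ {I^A I^A, I^A i}.
Weight each parental genotype pair by prior × P(type-A child):
  I^B i × I^A I^A: posterior weight 2/3; P(next child type B) = 0.
  I^B i × I^A i: posterior weight 1/3; P(next child type B) = 1/4.
Weighted sum = 1/12.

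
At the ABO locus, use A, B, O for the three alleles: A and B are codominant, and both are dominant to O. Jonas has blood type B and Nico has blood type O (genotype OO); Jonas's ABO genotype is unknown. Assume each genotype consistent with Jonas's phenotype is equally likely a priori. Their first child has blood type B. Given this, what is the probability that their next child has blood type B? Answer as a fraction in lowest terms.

5/6

Possible genotypes: Jonas ∈ {BB, BO}; Nico ∈ {OO}.
Weight each parental genotype pair by prior × P(type-B child):
  BB × OO: posterior weight 2/3; P(next child type B) = 1.
  BO × OO: posterior weight 1/3; P(next child type B) = 1/2.
Weighted sum = 5/6.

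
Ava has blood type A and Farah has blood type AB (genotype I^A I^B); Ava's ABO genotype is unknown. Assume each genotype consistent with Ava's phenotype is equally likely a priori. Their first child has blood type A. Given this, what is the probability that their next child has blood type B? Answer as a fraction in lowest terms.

Possible genotypes: Ava ∈ {I^A I^A, I^A i}; Farah ∈ {I^A I^B}.
Weight each parental genotype pair by prior × P(type-A child):
  I^A I^A × I^A I^B: posterior weight 1/2; P(next child type B) = 0.
  I^A i × I^A I^B: posterior weight 1/2; P(next child type B) = 1/4.
Weighted sum = 1/8.

1/8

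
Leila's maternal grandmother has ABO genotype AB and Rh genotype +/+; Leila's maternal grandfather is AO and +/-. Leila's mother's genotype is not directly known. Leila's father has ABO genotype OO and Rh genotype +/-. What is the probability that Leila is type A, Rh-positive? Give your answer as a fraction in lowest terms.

Leila's mother's ABO genotype from AB × AO: 1/4 AA, 1/4 AB, 1/4 AO, 1/4 BO.
Crossing each possibility with the father OO and summing P(type A): 1/4·1 + 1/4·1/2 + 1/4·1/2 + 1/4·0 = 1/2.
Similarly for Rh via the mother's Rh distribution: P(Rh+) = 7/8.
Independent loci: 1/2 × 7/8 = 7/16.

7/16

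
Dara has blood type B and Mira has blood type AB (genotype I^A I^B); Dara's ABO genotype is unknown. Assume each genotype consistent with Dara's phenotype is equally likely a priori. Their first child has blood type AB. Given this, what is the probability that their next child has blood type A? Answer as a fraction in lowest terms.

Possible genotypes: Dara ∈ {I^B I^B, I^B i}; Mira ∈ {I^A I^B}.
Weight each parental genotype pair by prior × P(type-AB child):
  I^B I^B × I^A I^B: posterior weight 2/3; P(next child type A) = 0.
  I^B i × I^A I^B: posterior weight 1/3; P(next child type A) = 1/4.
Weighted sum = 1/12.

1/12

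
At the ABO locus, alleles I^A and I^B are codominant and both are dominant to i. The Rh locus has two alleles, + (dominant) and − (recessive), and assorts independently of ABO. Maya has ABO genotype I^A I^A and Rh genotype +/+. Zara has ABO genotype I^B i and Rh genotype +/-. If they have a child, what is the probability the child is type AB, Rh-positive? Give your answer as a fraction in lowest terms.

1/2

ABO cross I^A I^A × I^B i → offspring phenotypes: 1/2 A, 1/2 AB.
Rh cross +/+ × +/- → 1 Rh+.
Independent loci: P(type AB, Rh-positive) = 1/2 × 1 = 1/2.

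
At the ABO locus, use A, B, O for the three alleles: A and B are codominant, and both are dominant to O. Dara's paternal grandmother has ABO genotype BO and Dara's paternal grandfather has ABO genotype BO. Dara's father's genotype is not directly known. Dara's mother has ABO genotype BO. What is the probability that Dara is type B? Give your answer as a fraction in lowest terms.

3/4

Dara's father's ABO genotype from BO × BO: 1/4 BB, 1/2 BO, 1/4 OO.
Crossing each possibility with the mother BO and summing P(type B): 1/4·1 + 1/2·3/4 + 1/4·1/2 = 3/4.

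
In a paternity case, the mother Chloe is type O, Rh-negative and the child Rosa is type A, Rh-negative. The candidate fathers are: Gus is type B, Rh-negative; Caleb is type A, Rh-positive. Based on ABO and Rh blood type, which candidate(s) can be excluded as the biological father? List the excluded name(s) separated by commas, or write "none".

A candidate is excluded only if no genotype consistent with his phenotype could produce a type A, Rh-negative child with a type O, Rh-negative mother.
Gus (type B, Rh-): no genotype consistent with that phenotype can produce a type-A Rh- child with a type-O mother.

Gus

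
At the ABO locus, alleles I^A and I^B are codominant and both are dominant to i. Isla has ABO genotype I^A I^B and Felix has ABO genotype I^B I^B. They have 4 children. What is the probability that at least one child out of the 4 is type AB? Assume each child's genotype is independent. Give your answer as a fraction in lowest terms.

ABO cross I^A I^B × I^B I^B → 1/2 B, 1/2 AB.
So P(type AB) = 1/2 per child.
P(none) = (1/2)^4 = 1/16; P(at least one) = 1 − 1/16 = 15/16.

15/16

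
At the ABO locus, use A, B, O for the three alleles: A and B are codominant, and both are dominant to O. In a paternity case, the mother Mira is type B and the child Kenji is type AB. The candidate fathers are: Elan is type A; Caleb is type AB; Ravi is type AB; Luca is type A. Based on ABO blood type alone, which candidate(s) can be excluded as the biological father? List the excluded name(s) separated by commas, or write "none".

none

A candidate is excluded only if no genotype consistent with his phenotype could produce a type AB child with a type B mother.
Every candidate has at least one consistent genotype combination, so none can be excluded.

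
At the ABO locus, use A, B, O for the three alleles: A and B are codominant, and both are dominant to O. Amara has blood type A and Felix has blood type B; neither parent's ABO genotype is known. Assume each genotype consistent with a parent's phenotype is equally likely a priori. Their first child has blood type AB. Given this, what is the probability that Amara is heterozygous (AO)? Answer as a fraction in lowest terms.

Possible genotypes: Amara ∈ {AA, AO}; Felix ∈ {BB, BO}.
Weight each parental genotype pair by prior × P(type-AB child):
  AA × BB: posterior weight 4/9.
  AA × BO: posterior weight 2/9.
  AO × BB: posterior weight 2/9.
  AO × BO: posterior weight 1/9.
Sum the posterior weight over pairs where Amara is AO: 1/3.

1/3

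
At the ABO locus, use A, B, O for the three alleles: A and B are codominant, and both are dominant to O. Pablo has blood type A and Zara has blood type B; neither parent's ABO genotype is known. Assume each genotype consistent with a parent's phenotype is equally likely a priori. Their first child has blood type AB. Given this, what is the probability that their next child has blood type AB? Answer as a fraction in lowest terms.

Possible genotypes: Pablo ∈ {AA, AO}; Zara ∈ {BB, BO}.
Weight each parental genotype pair by prior × P(type-AB child):
  AA × BB: posterior weight 4/9; P(next child type AB) = 1.
  AA × BO: posterior weight 2/9; P(next child type AB) = 1/2.
  AO × BB: posterior weight 2/9; P(next child type AB) = 1/2.
  AO × BO: posterior weight 1/9; P(next child type AB) = 1/4.
Weighted sum = 25/36.

25/36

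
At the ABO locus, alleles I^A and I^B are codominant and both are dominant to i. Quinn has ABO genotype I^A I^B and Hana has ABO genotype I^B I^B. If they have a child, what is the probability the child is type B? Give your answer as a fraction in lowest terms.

ABO cross I^A I^B × I^B I^B → offspring phenotypes: 1/2 B, 1/2 AB.
So P(type B) = 1/2.

1/2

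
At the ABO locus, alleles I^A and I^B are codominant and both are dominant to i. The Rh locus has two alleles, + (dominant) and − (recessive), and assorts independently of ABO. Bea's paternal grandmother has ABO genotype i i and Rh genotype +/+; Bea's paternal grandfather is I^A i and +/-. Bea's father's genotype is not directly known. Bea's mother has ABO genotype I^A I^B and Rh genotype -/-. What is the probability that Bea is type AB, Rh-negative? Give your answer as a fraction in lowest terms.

Bea's father's ABO genotype from i i × I^A i: 1/2 I^A i, 1/2 i i.
Crossing each possibility with the mother I^A I^B and summing P(type AB): 1/2·1/4 + 1/2·0 = 1/8.
Similarly for Rh via the father's Rh distribution: P(Rh-) = 1/4.
Independent loci: 1/8 × 1/4 = 1/32.

1/32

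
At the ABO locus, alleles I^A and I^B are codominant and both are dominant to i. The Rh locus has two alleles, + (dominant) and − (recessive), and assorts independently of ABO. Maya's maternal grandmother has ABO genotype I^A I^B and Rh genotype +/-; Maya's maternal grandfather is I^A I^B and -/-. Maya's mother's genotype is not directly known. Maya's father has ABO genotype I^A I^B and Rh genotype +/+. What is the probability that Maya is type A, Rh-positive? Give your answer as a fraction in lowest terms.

Maya's mother's ABO genotype from I^A I^B × I^A I^B: 1/4 I^A I^A, 1/2 I^A I^B, 1/4 I^B I^B.
Crossing each possibility with the father I^A I^B and summing P(type A): 1/4·1/2 + 1/2·1/4 + 1/4·0 = 1/4.
Similarly for Rh via the mother's Rh distribution: P(Rh+) = 1.
Independent loci: 1/4 × 1 = 1/4.

1/4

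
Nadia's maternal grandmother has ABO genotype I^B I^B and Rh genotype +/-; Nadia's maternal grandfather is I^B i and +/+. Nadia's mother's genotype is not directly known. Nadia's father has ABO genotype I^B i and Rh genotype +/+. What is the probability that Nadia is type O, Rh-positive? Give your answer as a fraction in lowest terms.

Nadia's mother's ABO genotype from I^B I^B × I^B i: 1/2 I^B I^B, 1/2 I^B i.
Crossing each possibility with the father I^B i and summing P(type O): 1/2·0 + 1/2·1/4 = 1/8.
Similarly for Rh via the mother's Rh distribution: P(Rh+) = 1.
Independent loci: 1/8 × 1 = 1/8.

1/8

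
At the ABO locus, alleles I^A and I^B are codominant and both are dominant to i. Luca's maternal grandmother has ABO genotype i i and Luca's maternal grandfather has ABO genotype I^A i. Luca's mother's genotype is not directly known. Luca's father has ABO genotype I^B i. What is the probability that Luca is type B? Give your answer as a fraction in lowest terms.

3/8

Luca's mother's ABO genotype from i i × I^A i: 1/2 I^A i, 1/2 i i.
Crossing each possibility with the father I^B i and summing P(type B): 1/2·1/4 + 1/2·1/2 = 3/8.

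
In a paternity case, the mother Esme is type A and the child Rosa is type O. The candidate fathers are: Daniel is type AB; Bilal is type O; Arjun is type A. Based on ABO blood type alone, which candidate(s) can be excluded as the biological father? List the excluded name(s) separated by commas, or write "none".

A candidate is excluded only if no genotype consistent with his phenotype could produce a type O child with a type A mother.
Daniel (type AB): no genotype consistent with that phenotype can produce a type-O child with a type-A mother.

Daniel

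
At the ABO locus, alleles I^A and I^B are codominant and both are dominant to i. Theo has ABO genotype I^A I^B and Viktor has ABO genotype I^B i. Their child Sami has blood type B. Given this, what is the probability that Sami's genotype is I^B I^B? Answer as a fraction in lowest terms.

1/2

Cross I^A I^B × I^B i → 1/4 I^A I^B, 1/4 I^A i, 1/4 I^B I^B, 1/4 I^B i.
Type-B genotypes among offspring: I^B I^B (1/4), I^B i (1/4); total 1/2.
P(I^B I^B | type B) = (1/4) / (1/2) = 1/2.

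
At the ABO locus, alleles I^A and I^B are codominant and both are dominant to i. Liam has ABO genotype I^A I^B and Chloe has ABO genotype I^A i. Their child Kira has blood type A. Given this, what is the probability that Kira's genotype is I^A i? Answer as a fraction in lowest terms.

1/2

Cross I^A I^B × I^A i → 1/4 I^A I^A, 1/4 I^A I^B, 1/4 I^A i, 1/4 I^B i.
Type-A genotypes among offspring: I^A I^A (1/4), I^A i (1/4); total 1/2.
P(I^A i | type A) = (1/4) / (1/2) = 1/2.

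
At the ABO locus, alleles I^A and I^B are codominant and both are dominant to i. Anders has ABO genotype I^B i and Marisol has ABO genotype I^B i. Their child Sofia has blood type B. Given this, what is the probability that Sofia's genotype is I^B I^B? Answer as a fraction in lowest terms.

Cross I^B i × I^B i → 1/4 I^B I^B, 1/2 I^B i, 1/4 i i.
Type-B genotypes among offspring: I^B I^B (1/4), I^B i (1/2); total 3/4.
P(I^B I^B | type B) = (1/4) / (3/4) = 1/3.

1/3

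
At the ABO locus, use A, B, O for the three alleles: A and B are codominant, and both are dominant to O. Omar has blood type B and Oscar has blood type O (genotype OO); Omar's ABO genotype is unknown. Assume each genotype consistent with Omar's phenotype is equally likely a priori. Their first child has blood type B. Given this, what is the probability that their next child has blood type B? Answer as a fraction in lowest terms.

5/6

Possible genotypes: Omar ∈ {BB, BO}; Oscar ∈ {OO}.
Weight each parental genotype pair by prior × P(type-B child):
  BB × OO: posterior weight 2/3; P(next child type B) = 1.
  BO × OO: posterior weight 1/3; P(next child type B) = 1/2.
Weighted sum = 5/6.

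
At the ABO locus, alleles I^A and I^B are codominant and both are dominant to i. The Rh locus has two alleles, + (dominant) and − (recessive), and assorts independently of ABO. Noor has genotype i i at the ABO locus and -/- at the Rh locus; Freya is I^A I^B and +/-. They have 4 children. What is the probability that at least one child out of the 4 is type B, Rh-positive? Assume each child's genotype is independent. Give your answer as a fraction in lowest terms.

ABO cross i i × I^A I^B → 1/2 A, 1/2 B.
Rh cross -/- × +/- → 1/2 Rh+, 1/2 Rh-; so P(type B, Rh-positive) = 1/2 × 1/2 = 1/4 per child.
P(none) = (3/4)^4 = 81/256; P(at least one) = 1 − 81/256 = 175/256.

175/256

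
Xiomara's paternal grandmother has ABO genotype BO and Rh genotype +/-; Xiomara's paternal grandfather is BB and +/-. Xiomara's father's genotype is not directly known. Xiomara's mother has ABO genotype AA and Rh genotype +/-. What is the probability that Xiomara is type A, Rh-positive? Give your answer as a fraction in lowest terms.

3/16

Xiomara's father's ABO genotype from BO × BB: 1/2 BB, 1/2 BO.
Crossing each possibility with the mother AA and summing P(type A): 1/2·0 + 1/2·1/2 = 1/4.
Similarly for Rh via the father's Rh distribution: P(Rh+) = 3/4.
Independent loci: 1/4 × 3/4 = 3/16.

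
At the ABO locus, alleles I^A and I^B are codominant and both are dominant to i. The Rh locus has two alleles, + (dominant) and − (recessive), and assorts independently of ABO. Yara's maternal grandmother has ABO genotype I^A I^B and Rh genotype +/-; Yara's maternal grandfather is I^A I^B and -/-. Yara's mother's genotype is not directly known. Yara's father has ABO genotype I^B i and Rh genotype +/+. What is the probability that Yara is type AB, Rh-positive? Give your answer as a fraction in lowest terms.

Yara's mother's ABO genotype from I^A I^B × I^A I^B: 1/4 I^A I^A, 1/2 I^A I^B, 1/4 I^B I^B.
Crossing each possibility with the father I^B i and summing P(type AB): 1/4·1/2 + 1/2·1/4 + 1/4·0 = 1/4.
Similarly for Rh via the mother's Rh distribution: P(Rh+) = 1.
Independent loci: 1/4 × 1 = 1/4.

1/4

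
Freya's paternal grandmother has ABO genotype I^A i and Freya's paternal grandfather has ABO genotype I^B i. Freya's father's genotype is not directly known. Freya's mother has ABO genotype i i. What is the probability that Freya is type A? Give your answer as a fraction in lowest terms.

1/4

Freya's father's ABO genotype from I^A i × I^B i: 1/4 I^A I^B, 1/4 I^A i, 1/4 I^B i, 1/4 i i.
Crossing each possibility with the mother i i and summing P(type A): 1/4·1/2 + 1/4·1/2 + 1/4·0 + 1/4·0 = 1/4.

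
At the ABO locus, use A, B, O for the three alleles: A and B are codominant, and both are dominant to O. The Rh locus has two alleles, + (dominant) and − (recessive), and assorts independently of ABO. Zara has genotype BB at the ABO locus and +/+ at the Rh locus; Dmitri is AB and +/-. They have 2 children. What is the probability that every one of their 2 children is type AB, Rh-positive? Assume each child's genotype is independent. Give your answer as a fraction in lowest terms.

ABO cross BB × AB → 1/2 B, 1/2 AB.
Rh cross +/+ × +/- → 1 Rh+; so P(type AB, Rh-positive) = 1/2 × 1 = 1/2 per child.
All 2 independent: (1/2)^2 = 1/4.

1/4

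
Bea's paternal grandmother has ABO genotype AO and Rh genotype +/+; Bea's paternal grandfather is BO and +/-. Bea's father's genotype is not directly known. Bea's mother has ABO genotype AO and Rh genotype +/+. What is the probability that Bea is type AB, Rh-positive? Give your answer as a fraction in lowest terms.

Bea's father's ABO genotype from AO × BO: 1/4 AB, 1/4 AO, 1/4 BO, 1/4 OO.
Crossing each possibility with the mother AO and summing P(type AB): 1/4·1/4 + 1/4·0 + 1/4·1/4 + 1/4·0 = 1/8.
Similarly for Rh via the father's Rh distribution: P(Rh+) = 1.
Independent loci: 1/8 × 1 = 1/8.

1/8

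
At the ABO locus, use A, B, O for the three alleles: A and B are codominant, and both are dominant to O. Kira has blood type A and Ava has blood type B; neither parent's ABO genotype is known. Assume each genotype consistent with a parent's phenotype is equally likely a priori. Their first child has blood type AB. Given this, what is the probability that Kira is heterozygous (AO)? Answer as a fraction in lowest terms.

Possible genotypes: Kira ∈ {AA, AO}; Ava ∈ {BB, BO}.
Weight each parental genotype pair by prior × P(type-AB child):
  AA × BB: posterior weight 4/9.
  AA × BO: posterior weight 2/9.
  AO × BB: posterior weight 2/9.
  AO × BO: posterior weight 1/9.
Sum the posterior weight over pairs where Kira is AO: 1/3.

1/3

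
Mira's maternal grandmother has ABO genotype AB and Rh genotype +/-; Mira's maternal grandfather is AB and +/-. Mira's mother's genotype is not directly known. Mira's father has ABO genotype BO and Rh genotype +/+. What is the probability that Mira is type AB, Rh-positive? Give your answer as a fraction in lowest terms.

1/4

Mira's mother's ABO genotype from AB × AB: 1/4 AA, 1/2 AB, 1/4 BB.
Crossing each possibility with the father BO and summing P(type AB): 1/4·1/2 + 1/2·1/4 + 1/4·0 = 1/4.
Similarly for Rh via the mother's Rh distribution: P(Rh+) = 1.
Independent loci: 1/4 × 1 = 1/4.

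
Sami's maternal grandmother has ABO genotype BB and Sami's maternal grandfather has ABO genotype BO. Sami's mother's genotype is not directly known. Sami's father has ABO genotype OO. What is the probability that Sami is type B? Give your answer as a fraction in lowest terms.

3/4

Sami's mother's ABO genotype from BB × BO: 1/2 BB, 1/2 BO.
Crossing each possibility with the father OO and summing P(type B): 1/2·1 + 1/2·1/2 = 3/4.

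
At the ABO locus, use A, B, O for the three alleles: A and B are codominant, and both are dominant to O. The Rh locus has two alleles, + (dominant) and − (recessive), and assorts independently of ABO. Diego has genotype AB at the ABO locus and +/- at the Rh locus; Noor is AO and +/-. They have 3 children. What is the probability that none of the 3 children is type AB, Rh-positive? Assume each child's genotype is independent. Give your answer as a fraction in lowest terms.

2197/4096

ABO cross AB × AO → 1/2 A, 1/4 B, 1/4 AB.
Rh cross +/- × +/- → 3/4 Rh+, 1/4 Rh-; so P(type AB, Rh-positive) = 1/4 × 3/4 = 3/16 per child.
P(not type AB, Rh-positive) = 13/16 for one child; (13/16)^3 = 2197/4096.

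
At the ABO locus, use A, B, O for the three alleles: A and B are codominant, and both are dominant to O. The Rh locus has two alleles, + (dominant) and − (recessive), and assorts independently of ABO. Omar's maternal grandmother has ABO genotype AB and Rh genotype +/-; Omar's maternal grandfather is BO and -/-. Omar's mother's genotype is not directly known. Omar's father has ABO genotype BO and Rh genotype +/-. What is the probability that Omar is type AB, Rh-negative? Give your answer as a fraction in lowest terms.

3/64

Omar's mother's ABO genotype from AB × BO: 1/4 AB, 1/4 AO, 1/4 BB, 1/4 BO.
Crossing each possibility with the father BO and summing P(type AB): 1/4·1/4 + 1/4·1/4 + 1/4·0 + 1/4·0 = 1/8.
Similarly for Rh via the mother's Rh distribution: P(Rh-) = 3/8.
Independent loci: 1/8 × 3/8 = 3/64.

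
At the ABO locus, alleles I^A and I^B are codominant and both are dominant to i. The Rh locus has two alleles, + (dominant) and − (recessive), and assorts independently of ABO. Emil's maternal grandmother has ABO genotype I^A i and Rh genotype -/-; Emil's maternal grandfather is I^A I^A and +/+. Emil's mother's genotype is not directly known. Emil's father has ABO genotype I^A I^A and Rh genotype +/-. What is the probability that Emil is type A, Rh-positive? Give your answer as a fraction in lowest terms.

Emil's mother's ABO genotype from I^A i × I^A I^A: 1/2 I^A I^A, 1/2 I^A i.
Crossing each possibility with the father I^A I^A and summing P(type A): 1/2·1 + 1/2·1 = 1.
Similarly for Rh via the mother's Rh distribution: P(Rh+) = 3/4.
Independent loci: 1 × 3/4 = 3/4.

3/4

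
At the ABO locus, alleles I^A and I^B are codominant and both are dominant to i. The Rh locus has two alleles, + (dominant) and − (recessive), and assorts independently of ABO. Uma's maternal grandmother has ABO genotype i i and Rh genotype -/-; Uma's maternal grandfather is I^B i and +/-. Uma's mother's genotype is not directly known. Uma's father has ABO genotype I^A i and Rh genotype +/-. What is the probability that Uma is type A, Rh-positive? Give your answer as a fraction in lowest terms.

15/64

Uma's mother's ABO genotype from i i × I^B i: 1/2 I^B i, 1/2 i i.
Crossing each possibility with the father I^A i and summing P(type A): 1/2·1/4 + 1/2·1/2 = 3/8.
Similarly for Rh via the mother's Rh distribution: P(Rh+) = 5/8.
Independent loci: 3/8 × 5/8 = 15/64.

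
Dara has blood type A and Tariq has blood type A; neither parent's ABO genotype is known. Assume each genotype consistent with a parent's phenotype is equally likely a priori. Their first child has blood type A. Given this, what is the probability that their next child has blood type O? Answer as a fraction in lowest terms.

1/20

Possible genotypes: Dara ∈ {I^A I^A, I^A i}; Tariq ∈ {I^A I^A, I^A i}.
Weight each parental genotype pair by prior × P(type-A child):
  I^A I^A × I^A I^A: posterior weight 4/15; P(next child type O) = 0.
  I^A I^A × I^A i: posterior weight 4/15; P(next child type O) = 0.
  I^A i × I^A I^A: posterior weight 4/15; P(next child type O) = 0.
  I^A i × I^A i: posterior weight 1/5; P(next child type O) = 1/4.
Weighted sum = 1/20.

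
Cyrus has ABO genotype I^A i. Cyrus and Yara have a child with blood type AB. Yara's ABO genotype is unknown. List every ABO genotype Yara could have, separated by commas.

For each candidate genotype of Yara, check whether crossing it with I^A i can produce every observed child phenotype.
  I^A I^A → possible child types {A} ✗
  I^A I^B → possible child types {A, B, AB} ✓
  I^A i → possible child types {O, A} ✗
  I^B I^B → possible child types {B, AB} ✓
  I^B i → possible child types {O, A, B, AB} ✓
  i i → possible child types {O, A} ✗

I^A I^B, I^B I^B, I^B i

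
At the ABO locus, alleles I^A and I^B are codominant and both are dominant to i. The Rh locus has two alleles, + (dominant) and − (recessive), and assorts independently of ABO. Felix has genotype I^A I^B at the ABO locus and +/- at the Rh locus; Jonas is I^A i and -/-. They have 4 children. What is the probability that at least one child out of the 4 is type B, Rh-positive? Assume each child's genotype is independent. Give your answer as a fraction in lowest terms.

1695/4096

ABO cross I^A I^B × I^A i → 1/2 A, 1/4 B, 1/4 AB.
Rh cross +/- × -/- → 1/2 Rh+, 1/2 Rh-; so P(type B, Rh-positive) = 1/4 × 1/2 = 1/8 per child.
P(none) = (7/8)^4 = 2401/4096; P(at least one) = 1 − 2401/4096 = 1695/4096.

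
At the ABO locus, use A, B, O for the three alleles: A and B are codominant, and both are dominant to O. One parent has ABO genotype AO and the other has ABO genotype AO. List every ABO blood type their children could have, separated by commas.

O, A

Gametes from AO × AO give offspring ABO genotypes AA, AO, OO, i.e. phenotypes O, A.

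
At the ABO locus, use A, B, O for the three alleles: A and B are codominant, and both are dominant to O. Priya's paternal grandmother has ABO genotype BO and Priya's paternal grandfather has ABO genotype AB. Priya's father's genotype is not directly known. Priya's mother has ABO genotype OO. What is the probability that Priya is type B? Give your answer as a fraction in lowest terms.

1/2

Priya's father's ABO genotype from BO × AB: 1/4 AB, 1/4 AO, 1/4 BB, 1/4 BO.
Crossing each possibility with the mother OO and summing P(type B): 1/4·1/2 + 1/4·0 + 1/4·1 + 1/4·1/2 = 1/2.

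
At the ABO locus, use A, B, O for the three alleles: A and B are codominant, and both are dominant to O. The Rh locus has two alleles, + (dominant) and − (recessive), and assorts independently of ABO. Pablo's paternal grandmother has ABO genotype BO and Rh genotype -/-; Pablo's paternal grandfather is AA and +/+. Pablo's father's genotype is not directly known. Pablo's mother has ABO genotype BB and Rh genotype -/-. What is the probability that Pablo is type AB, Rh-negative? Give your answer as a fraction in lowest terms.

1/4

Pablo's father's ABO genotype from BO × AA: 1/2 AB, 1/2 AO.
Crossing each possibility with the mother BB and summing P(type AB): 1/2·1/2 + 1/2·1/2 = 1/2.
Similarly for Rh via the father's Rh distribution: P(Rh-) = 1/2.
Independent loci: 1/2 × 1/2 = 1/4.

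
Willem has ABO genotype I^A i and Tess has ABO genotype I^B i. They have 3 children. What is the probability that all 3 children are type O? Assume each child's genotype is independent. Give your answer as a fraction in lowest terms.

ABO cross I^A i × I^B i → 1/4 O, 1/4 A, 1/4 B, 1/4 AB.
So P(type O) = 1/4 per child.
All 3 independent: (1/4)^3 = 1/64.

1/64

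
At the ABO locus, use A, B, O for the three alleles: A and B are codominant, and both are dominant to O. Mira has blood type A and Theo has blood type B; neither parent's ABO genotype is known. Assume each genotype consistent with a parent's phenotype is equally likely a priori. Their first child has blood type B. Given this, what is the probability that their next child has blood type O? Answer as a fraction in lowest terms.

Possible genotypes: Mira ∈ {AA, AO}; Theo ∈ {BB, BO}.
Weight each parental genotype pair by prior × P(type-B child):
  AO × BB: posterior weight 2/3; P(next child type O) = 0.
  AO × BO: posterior weight 1/3; P(next child type O) = 1/4.
Weighted sum = 1/12.

1/12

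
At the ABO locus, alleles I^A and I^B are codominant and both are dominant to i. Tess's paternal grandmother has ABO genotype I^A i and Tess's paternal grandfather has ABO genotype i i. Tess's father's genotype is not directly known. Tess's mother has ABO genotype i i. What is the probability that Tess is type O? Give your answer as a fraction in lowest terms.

Tess's father's ABO genotype from I^A i × i i: 1/2 I^A i, 1/2 i i.
Crossing each possibility with the mother i i and summing P(type O): 1/2·1/2 + 1/2·1 = 3/4.

3/4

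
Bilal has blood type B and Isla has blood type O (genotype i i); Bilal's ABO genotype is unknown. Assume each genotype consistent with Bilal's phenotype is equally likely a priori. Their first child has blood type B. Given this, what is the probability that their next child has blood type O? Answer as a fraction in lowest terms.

Possible genotypes: Bilal ∈ {I^B I^B, I^B i}; Isla ∈ {i i}.
Weight each parental genotype pair by prior × P(type-B child):
  I^B I^B × i i: posterior weight 2/3; P(next child type O) = 0.
  I^B i × i i: posterior weight 1/3; P(next child type O) = 1/2.
Weighted sum = 1/6.

1/6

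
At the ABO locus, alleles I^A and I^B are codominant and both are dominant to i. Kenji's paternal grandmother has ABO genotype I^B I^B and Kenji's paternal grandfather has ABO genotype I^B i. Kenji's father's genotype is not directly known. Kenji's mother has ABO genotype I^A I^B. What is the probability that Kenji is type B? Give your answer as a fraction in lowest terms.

Kenji's father's ABO genotype from I^B I^B × I^B i: 1/2 I^B I^B, 1/2 I^B i.
Crossing each possibility with the mother I^A I^B and summing P(type B): 1/2·1/2 + 1/2·1/2 = 1/2.

1/2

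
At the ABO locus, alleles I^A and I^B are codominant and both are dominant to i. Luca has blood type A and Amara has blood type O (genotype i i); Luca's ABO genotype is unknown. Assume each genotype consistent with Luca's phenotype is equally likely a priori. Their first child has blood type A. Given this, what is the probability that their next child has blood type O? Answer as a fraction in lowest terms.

1/6

Possible genotypes: Luca ∈ {I^A I^A, I^A i}; Amara ∈ {i i}.
Weight each parental genotype pair by prior × P(type-A child):
  I^A I^A × i i: posterior weight 2/3; P(next child type O) = 0.
  I^A i × i i: posterior weight 1/3; P(next child type O) = 1/2.
Weighted sum = 1/6.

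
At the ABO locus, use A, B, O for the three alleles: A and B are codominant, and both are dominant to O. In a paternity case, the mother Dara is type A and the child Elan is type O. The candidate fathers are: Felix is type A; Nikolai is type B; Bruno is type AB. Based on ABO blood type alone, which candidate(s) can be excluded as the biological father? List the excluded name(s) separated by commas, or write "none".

A candidate is excluded only if no genotype consistent with his phenotype could produce a type O child with a type A mother.
Bruno (type AB): no genotype consistent with that phenotype can produce a type-O child with a type-A mother.

Bruno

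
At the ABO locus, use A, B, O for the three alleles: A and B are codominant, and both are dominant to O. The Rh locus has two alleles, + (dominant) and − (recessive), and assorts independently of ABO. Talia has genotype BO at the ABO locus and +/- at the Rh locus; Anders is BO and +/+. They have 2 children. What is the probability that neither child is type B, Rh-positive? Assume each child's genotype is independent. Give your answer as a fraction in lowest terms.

ABO cross BO × BO → 1/4 O, 3/4 B.
Rh cross +/- × +/+ → 1 Rh+; so P(type B, Rh-positive) = 3/4 × 1 = 3/4 per child.
P(not type B, Rh-positive) = 1/4 for one child; (1/4)^2 = 1/16.

1/16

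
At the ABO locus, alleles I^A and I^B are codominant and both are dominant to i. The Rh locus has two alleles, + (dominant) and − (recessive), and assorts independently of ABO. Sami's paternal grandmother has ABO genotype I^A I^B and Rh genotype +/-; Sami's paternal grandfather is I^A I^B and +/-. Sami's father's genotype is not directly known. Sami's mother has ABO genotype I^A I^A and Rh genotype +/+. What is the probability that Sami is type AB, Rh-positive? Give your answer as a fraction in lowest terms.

Sami's father's ABO genotype from I^A I^B × I^A I^B: 1/4 I^A I^A, 1/2 I^A I^B, 1/4 I^B I^B.
Crossing each possibility with the mother I^A I^A and summing P(type AB): 1/4·0 + 1/2·1/2 + 1/4·1 = 1/2.
Similarly for Rh via the father's Rh distribution: P(Rh+) = 1.
Independent loci: 1/2 × 1 = 1/2.

1/2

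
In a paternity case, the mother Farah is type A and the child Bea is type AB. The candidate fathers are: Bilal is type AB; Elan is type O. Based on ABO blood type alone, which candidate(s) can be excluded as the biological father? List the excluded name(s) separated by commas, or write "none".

Elan

A candidate is excluded only if no genotype consistent with his phenotype could produce a type AB child with a type A mother.
Elan (type O): no genotype consistent with that phenotype can produce a type-AB child with a type-A mother.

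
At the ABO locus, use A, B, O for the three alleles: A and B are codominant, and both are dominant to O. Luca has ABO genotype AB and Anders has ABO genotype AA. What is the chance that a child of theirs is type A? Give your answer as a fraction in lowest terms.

1/2

ABO cross AB × AA → offspring phenotypes: 1/2 A, 1/2 AB.
So P(type A) = 1/2.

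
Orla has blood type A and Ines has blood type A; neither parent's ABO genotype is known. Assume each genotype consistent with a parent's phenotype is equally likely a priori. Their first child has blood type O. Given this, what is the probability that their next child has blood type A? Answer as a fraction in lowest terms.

Possible genotypes: Orla ∈ {AA, AO}; Ines ∈ {AA, AO}.
Weight each parental genotype pair by prior × P(type-O child):
  AO × AO: posterior weight 1; P(next child type A) = 3/4.
Weighted sum = 3/4.

3/4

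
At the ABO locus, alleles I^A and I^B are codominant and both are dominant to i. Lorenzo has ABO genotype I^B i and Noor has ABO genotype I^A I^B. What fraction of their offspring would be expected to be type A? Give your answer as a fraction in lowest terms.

1/4

ABO cross I^B i × I^A I^B → offspring phenotypes: 1/4 A, 1/2 B, 1/4 AB.
So P(type A) = 1/4.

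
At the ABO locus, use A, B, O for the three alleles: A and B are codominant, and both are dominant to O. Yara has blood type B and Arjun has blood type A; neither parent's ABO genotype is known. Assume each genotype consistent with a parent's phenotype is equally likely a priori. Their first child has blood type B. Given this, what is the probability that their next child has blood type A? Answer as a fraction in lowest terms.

Possible genotypes: Yara ∈ {BB, BO}; Arjun ∈ {AA, AO}.
Weight each parental genotype pair by prior × P(type-B child):
  BB × AO: posterior weight 2/3; P(next child type A) = 0.
  BO × AO: posterior weight 1/3; P(next child type A) = 1/4.
Weighted sum = 1/12.

1/12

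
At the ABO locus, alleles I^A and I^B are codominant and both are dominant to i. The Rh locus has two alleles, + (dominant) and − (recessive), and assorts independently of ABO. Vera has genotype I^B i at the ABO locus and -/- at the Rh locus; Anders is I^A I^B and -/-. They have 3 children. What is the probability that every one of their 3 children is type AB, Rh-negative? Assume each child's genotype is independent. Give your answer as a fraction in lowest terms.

1/64

ABO cross I^B i × I^A I^B → 1/4 A, 1/2 B, 1/4 AB.
Rh cross -/- × -/- → 1 Rh-; so P(type AB, Rh-negative) = 1/4 × 1 = 1/4 per child.
All 3 independent: (1/4)^3 = 1/64.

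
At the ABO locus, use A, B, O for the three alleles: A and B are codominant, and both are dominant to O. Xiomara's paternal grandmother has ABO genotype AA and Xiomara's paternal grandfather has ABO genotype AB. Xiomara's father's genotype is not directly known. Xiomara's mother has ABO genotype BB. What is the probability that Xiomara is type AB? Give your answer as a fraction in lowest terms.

3/4

Xiomara's father's ABO genotype from AA × AB: 1/2 AA, 1/2 AB.
Crossing each possibility with the mother BB and summing P(type AB): 1/2·1 + 1/2·1/2 = 3/4.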